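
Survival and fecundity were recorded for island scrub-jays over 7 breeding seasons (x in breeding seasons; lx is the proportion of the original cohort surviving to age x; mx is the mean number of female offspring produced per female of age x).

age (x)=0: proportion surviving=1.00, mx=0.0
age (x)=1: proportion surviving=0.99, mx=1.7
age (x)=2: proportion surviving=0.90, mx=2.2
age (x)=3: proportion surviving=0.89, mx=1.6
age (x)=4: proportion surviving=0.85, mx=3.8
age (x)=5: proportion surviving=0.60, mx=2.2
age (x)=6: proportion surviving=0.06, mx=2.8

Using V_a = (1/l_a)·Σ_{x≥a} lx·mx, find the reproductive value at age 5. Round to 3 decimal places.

lx·mx for x ≥ 5: 1.32, 0.168 → sum = 1.488
V_5 = 1.488 / l_5 = 1.488 / 0.6 = 2.48 → 2.480

2.480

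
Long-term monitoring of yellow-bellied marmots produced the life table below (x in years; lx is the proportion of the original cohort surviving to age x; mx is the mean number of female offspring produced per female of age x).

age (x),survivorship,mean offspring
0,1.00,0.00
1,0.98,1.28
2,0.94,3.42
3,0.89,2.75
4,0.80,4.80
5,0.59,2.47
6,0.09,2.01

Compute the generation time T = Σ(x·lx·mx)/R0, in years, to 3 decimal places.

3.127

lx·mx: 0, 1.2544, 3.2148, 2.4475, 3.84, 1.4573, 0.1809 → R0 = 12.3949
x·lx·mx: 0, 1.2544, 6.4296, 7.3425, 15.36, 7.2865, 1.0854 → Σ = 38.7584
T = 38.7584 / 12.3949 = 3.126964… → 3.127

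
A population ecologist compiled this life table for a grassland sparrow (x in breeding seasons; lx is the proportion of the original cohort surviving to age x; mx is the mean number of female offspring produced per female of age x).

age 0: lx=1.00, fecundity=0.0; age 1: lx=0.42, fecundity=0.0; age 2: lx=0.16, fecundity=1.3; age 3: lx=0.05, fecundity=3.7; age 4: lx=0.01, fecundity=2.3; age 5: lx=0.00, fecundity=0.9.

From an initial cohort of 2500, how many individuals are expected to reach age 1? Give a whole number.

1050

Expected survivors = N0 · l_1 = 2500 × 0.42 = 1050 → 1050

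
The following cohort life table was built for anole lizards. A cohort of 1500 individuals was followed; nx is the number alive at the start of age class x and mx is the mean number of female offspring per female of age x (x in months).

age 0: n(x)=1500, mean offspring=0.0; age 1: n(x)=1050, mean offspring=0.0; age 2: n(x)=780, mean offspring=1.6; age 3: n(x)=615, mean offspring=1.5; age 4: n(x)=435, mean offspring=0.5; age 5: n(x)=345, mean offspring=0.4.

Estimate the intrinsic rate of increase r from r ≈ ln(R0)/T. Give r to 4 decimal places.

0.1929

lx = nx/n0 = nx/1500: 1, 0.7, 0.52, 0.41, 0.29, 0.23
R0 = Σ lx·mx = 0 + 0 + 0.832 + 0.615 + 0.145 + 0.092 = 1.684
Σ x·lx·mx = 4.549; T = 4.549/1.684 = 2.70131…
r ≈ ln(R0)/T = ln(1.684)/2.70131… = 0.192933… → 0.1929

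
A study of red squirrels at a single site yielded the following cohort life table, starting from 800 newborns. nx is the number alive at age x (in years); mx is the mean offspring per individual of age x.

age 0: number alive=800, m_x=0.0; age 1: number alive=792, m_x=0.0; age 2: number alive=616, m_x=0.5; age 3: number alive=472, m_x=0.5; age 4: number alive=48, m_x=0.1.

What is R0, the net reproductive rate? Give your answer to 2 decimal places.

lx = nx/n0 = nx/800: 1, 0.99, 0.77, 0.59, 0.06
lx·mx by age: 0, 0, 0.385, 0.295, 0.006
R0 = Σ lx·mx = 0.686 → 0.69

0.69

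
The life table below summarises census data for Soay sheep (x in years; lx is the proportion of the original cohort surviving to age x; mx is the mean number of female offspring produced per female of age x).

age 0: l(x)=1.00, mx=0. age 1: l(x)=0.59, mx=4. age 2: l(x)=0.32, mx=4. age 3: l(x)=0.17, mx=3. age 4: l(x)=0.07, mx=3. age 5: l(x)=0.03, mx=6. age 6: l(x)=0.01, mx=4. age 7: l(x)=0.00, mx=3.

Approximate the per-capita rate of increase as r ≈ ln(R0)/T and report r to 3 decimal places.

0.827

R0 = Σ lx·mx = 0 + 2.36 + 1.28 + 0.51 + 0.21 + 0.18 + 0.04 + 0 = 4.58
Σ x·lx·mx = 8.43; T = 8.43/4.58 = 1.84061…
r ≈ ln(R0)/T = ln(4.58)/1.84061… = 0.82674… → 0.827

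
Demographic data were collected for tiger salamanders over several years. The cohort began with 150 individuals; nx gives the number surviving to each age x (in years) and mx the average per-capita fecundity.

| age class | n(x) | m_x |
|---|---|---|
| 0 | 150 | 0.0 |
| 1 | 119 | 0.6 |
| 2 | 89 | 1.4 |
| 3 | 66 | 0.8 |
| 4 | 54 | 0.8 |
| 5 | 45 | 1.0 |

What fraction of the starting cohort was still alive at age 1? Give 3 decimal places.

l_1 = n_1/n_0 = 119/150 = 0.793333… → 0.793

0.793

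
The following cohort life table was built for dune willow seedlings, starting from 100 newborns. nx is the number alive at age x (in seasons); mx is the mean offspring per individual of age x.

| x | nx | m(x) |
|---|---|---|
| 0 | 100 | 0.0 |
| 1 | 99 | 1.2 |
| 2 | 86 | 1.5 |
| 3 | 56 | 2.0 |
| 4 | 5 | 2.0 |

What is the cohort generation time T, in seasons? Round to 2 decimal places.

lx = nx/n0 = nx/100: 1, 0.99, 0.86, 0.56, 0.05
lx·mx: 0, 1.188, 1.29, 1.12, 0.1 → R0 = 3.698
x·lx·mx: 0, 1.188, 2.58, 3.36, 0.4 → Σ = 7.528
T = 7.528 / 3.698 = 2.035695… → 2.04

2.04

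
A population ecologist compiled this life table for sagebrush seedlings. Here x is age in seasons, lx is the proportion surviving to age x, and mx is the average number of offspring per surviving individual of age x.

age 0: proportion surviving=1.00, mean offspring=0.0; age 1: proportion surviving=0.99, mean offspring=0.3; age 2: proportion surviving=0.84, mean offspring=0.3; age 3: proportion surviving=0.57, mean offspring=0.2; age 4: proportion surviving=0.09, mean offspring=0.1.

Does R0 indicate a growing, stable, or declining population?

declining

R0 = Σ lx·mx = 0 + 0.297 + 0.252 + 0.114 + 0.009 = 0.672
R0 < 1, so the population is declining.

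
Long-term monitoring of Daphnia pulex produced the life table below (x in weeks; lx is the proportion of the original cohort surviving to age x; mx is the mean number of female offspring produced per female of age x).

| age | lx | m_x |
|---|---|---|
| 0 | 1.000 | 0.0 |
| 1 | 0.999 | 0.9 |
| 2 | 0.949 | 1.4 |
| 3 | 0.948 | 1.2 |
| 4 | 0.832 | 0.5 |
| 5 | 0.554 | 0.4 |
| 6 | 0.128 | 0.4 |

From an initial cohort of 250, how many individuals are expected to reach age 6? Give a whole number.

32

Expected survivors = N0 · l_6 = 250 × 0.128 = 32 → 32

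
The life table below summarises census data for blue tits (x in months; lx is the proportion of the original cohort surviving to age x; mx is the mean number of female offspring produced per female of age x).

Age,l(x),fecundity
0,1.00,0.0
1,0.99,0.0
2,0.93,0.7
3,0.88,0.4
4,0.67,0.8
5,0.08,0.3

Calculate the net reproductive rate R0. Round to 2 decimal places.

lx·mx by age: 0, 0, 0.651, 0.352, 0.536, 0.024
R0 = Σ lx·mx = 1.563 → 1.56

1.56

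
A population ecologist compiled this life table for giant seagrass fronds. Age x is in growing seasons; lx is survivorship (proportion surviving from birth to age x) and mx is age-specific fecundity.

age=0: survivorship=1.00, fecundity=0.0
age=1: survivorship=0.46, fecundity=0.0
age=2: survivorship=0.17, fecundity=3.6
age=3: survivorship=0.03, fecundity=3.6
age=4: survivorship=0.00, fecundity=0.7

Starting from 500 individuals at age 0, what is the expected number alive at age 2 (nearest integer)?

85

Expected survivors = N0 · l_2 = 500 × 0.17 = 85 → 85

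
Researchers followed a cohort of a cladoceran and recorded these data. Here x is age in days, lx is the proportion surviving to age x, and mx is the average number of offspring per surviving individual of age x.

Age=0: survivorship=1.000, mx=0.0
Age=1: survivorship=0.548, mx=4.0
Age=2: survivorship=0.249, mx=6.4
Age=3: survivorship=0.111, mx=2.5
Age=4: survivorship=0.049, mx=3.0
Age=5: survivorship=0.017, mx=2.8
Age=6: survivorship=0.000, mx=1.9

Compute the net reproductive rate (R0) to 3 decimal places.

lx·mx by age: 0, 2.192, 1.5936, 0.2775, 0.147, 0.0476, 0
R0 = Σ lx·mx = 4.2577 → 4.258

4.258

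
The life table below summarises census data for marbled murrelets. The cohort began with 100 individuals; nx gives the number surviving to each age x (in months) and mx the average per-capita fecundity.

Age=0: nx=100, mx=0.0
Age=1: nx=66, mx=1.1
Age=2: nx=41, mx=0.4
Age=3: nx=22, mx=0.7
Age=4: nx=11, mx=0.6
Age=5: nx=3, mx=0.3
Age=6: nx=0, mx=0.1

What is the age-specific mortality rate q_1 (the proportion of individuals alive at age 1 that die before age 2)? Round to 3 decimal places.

lx = nx/n0 = nx/100: 1, 0.66, 0.41, 0.22, 0.11, 0.03, 0
q_1 = (l_1 − l_2) / l_1 = (0.66 − 0.41) / 0.66
     = 0.25 / 0.66 = 0.378788… → 0.379

0.379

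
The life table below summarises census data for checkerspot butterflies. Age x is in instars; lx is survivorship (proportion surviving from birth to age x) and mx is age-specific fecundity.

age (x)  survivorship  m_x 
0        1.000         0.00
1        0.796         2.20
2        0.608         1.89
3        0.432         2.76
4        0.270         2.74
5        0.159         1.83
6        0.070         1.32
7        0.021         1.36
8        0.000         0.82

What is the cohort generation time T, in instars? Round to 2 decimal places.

2.44

lx·mx: 0, 1.7512, 1.14912, 1.19232, 0.7398, 0.29097, 0.0924, 0.02856, 0 → R0 = 5.24437
x·lx·mx: 0, 1.7512, 2.29824, 3.57696, 2.9592, 1.45485, 0.5544, 0.19992, 0 → Σ = 12.79477
T = 12.79477 / 5.24437 = 2.439715… → 2.44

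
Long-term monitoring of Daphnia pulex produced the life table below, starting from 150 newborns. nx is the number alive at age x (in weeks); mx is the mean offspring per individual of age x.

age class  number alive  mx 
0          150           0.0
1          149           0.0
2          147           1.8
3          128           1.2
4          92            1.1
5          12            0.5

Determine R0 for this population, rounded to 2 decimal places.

3.50

lx = nx/n0 = nx/150: 1, 0.99333…, 0.98, 0.85333…, 0.61333…, 0.08
lx·mx by age: 0, 0, 1.764, 1.024…, 0.674667…, 0.04
R0 = Σ lx·mx = 3.502667… → 3.50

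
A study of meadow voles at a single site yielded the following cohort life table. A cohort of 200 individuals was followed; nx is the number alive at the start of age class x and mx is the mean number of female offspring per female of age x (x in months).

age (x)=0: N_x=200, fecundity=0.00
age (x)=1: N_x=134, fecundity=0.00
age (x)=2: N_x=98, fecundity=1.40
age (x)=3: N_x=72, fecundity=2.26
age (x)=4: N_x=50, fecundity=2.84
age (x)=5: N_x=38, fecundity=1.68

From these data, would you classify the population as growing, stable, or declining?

lx = nx/n0 = nx/200: 1, 0.67, 0.49, 0.36, 0.25, 0.19
R0 = Σ lx·mx = 0 + 0 + 0.686 + 0.8136 + 0.71 + 0.3192 = 2.5288
R0 > 1, so the population is growing.

growing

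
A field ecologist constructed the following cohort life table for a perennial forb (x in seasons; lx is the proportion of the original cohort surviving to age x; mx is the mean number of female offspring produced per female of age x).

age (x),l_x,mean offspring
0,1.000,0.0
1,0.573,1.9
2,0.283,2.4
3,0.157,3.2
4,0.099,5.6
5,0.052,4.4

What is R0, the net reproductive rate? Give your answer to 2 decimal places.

3.05

lx·mx by age: 0, 1.0887, 0.6792, 0.5024, 0.5544, 0.2288
R0 = Σ lx·mx = 3.0535 → 3.05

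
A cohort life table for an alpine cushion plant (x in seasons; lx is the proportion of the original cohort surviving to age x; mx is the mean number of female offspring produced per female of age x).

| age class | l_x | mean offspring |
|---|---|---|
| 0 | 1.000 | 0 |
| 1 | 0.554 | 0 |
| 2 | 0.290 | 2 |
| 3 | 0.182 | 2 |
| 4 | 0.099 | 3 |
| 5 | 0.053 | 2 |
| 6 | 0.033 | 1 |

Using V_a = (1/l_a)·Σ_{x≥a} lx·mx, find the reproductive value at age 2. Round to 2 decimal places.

lx·mx for x ≥ 2: 0.58, 0.364, 0.297, 0.106, 0.033 → sum = 1.38
V_2 = 1.38 / l_2 = 1.38 / 0.29 = 4.758621… → 4.76

4.76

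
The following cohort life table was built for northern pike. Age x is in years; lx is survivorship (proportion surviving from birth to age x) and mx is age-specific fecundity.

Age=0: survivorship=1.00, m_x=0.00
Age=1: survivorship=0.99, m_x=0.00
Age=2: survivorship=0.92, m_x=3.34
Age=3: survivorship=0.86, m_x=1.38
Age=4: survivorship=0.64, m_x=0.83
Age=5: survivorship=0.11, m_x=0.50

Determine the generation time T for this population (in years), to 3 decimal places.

2.498

lx·mx: 0, 0, 3.0728, 1.1868, 0.5312, 0.055 → R0 = 4.8458
x·lx·mx: 0, 0, 6.1456, 3.5604, 2.1248, 0.275 → Σ = 12.1058
T = 12.1058 / 4.8458 = 2.498205… → 2.498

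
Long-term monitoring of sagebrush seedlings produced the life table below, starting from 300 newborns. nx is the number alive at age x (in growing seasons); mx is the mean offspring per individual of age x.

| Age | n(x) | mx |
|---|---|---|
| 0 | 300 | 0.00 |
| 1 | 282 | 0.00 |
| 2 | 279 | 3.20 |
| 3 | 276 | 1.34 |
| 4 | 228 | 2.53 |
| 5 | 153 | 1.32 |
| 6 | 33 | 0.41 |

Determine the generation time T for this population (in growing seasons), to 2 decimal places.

lx = nx/n0 = nx/300: 1, 0.94, 0.93, 0.92, 0.76, 0.51, 0.11
lx·mx: 0, 0, 2.976, 1.2328, 1.9228, 0.6732, 0.0451 → R0 = 6.8499
x·lx·mx: 0, 0, 5.952, 3.6984, 7.6912, 3.366, 0.2706 → Σ = 20.9782
T = 20.9782 / 6.8499 = 3.062556… → 3.06

3.06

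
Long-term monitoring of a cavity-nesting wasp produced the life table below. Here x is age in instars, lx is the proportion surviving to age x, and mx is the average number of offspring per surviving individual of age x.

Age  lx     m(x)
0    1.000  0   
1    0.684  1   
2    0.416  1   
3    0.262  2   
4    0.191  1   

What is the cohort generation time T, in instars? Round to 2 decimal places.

2.12

lx·mx: 0, 0.684, 0.416, 0.524, 0.191 → R0 = 1.815
x·lx·mx: 0, 0.684, 0.832, 1.572, 0.764 → Σ = 3.852
T = 3.852 / 1.815 = 2.122314… → 2.12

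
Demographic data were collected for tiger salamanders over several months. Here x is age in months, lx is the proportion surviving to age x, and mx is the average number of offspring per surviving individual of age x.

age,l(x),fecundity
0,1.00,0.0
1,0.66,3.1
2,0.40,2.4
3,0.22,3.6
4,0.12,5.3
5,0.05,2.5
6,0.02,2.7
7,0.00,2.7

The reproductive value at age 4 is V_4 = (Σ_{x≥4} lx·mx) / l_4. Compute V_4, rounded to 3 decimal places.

6.792

lx·mx for x ≥ 4: 0.636, 0.125, 0.054, 0 → sum = 0.815
V_4 = 0.815 / l_4 = 0.815 / 0.12 = 6.791667… → 6.792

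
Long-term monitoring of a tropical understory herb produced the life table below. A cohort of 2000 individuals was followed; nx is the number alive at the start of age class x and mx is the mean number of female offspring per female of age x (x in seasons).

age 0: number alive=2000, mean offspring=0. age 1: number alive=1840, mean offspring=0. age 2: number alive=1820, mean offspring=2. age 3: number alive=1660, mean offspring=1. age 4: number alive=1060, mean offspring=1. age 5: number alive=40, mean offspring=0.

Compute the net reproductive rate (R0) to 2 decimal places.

lx = nx/n0 = nx/2000: 1, 0.92, 0.91, 0.83, 0.53, 0.02
lx·mx by age: 0, 0, 1.82, 0.83, 0.53, 0
R0 = Σ lx·mx = 3.18 → 3.18

3.18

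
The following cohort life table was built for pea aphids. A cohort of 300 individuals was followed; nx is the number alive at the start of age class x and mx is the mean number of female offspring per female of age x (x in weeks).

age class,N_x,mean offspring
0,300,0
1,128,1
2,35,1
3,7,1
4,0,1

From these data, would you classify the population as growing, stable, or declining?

declining

lx = nx/n0 = nx/300: 1, 0.42667…, 0.11667…, 0.02333…, 0
R0 = Σ lx·mx = 0 + 0.426667… + 0.116667… + 0.023333… + 0 = 0.566667…
R0 < 1, so the population is declining.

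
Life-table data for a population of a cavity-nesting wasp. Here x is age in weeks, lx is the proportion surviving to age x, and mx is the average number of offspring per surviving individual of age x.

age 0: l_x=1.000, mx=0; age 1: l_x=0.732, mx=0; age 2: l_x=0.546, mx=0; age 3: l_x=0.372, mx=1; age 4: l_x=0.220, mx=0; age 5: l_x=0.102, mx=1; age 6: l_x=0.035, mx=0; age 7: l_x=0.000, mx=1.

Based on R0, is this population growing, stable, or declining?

R0 = Σ lx·mx = 0 + 0 + 0 + 0.372 + 0 + 0.102 + 0 + 0 = 0.474
R0 < 1, so the population is declining.

declining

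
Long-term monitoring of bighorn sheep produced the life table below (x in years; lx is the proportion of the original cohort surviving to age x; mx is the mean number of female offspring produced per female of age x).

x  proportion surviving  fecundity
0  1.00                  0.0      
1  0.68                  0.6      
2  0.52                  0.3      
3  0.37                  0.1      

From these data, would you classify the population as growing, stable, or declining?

R0 = Σ lx·mx = 0 + 0.408 + 0.156 + 0.037 = 0.601
R0 < 1, so the population is declining.

declining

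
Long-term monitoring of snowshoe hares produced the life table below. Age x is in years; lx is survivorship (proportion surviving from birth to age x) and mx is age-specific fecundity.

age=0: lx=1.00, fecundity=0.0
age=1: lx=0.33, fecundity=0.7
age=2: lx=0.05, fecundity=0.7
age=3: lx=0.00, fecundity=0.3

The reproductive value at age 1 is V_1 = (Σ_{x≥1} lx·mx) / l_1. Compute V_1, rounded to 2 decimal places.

lx·mx for x ≥ 1: 0.231, 0.035, 0 → sum = 0.266
V_1 = 0.266 / l_1 = 0.266 / 0.33 = 0.806061… → 0.81

0.81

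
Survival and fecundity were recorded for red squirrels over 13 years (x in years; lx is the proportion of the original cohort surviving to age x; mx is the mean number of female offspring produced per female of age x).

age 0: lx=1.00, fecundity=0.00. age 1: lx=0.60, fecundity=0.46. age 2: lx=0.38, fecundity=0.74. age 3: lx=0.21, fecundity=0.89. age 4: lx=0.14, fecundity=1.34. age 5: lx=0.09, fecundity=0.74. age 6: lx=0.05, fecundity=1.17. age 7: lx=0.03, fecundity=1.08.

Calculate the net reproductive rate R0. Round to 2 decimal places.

lx·mx by age: 0, 0.276, 0.2812, 0.1869, 0.1876, 0.0666, 0.0585, 0.0324
R0 = Σ lx·mx = 1.0892 → 1.09

1.09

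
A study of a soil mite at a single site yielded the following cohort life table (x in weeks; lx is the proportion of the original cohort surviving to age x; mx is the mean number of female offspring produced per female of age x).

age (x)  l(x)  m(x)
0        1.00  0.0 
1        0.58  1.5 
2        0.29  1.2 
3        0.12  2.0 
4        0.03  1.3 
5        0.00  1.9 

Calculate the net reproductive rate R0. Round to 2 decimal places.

1.50

lx·mx by age: 0, 0.87, 0.348, 0.24, 0.039, 0
R0 = Σ lx·mx = 1.497 → 1.50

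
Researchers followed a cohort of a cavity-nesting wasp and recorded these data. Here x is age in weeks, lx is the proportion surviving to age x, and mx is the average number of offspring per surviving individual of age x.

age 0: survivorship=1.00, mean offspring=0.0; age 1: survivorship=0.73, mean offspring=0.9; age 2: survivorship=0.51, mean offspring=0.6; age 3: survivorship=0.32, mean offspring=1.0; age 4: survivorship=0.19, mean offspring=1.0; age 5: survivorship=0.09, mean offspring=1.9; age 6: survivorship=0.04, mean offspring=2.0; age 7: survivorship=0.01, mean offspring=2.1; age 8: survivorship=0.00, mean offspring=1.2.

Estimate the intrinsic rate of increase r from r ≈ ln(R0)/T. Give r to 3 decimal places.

R0 = Σ lx·mx = 0 + 0.657 + 0.306 + 0.32 + 0.19 + 0.171 + 0.08 + 0.021 + 0 = 1.745
Σ x·lx·mx = 4.471; T = 4.471/1.745 = 2.56218…
r ≈ ln(R0)/T = ln(1.745)/2.56218… = 0.2173… → 0.217

0.217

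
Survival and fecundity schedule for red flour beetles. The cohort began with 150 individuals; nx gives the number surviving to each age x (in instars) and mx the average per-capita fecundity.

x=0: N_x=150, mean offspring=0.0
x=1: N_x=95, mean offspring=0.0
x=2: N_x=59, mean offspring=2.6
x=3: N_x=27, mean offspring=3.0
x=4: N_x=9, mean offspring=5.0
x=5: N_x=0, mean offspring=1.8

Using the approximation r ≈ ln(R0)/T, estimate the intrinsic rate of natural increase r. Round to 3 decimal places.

0.238

lx = nx/n0 = nx/150: 1, 0.63333…, 0.39333…, 0.18, 0.06, 0
R0 = Σ lx·mx = 0 + 0 + 1.02267… + 0.54 + 0.3 + 0 = 1.862667…
Σ x·lx·mx = 4.865333…; T = 4.865333…/1.862667… = 2.61203…
r ≈ ln(R0)/T = ln(1.862667…)/2.61203… = 0.23813… → 0.238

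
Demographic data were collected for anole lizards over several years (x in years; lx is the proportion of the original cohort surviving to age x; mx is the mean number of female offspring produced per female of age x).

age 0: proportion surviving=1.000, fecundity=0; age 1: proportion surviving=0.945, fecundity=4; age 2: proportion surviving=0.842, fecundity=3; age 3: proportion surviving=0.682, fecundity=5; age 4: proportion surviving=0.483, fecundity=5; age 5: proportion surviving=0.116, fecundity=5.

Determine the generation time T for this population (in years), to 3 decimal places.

lx·mx: 0, 3.78, 2.526, 3.41, 2.415, 0.58 → R0 = 12.711
x·lx·mx: 0, 3.78, 5.052, 10.23, 9.66, 2.9 → Σ = 31.622
T = 31.622 / 12.711 = 2.487767… → 2.488

2.488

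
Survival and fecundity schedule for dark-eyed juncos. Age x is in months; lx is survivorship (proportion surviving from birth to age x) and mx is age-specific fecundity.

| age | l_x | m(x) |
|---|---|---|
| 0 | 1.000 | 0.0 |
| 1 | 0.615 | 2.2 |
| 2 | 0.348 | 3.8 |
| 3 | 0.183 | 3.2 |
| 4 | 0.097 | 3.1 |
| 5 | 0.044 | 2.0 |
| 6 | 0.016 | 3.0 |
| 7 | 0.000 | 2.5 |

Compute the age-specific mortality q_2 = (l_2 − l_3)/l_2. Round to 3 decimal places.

q_2 = (l_2 − l_3) / l_2 = (0.348 − 0.183) / 0.348
     = 0.165 / 0.348 = 0.474138… → 0.474

0.474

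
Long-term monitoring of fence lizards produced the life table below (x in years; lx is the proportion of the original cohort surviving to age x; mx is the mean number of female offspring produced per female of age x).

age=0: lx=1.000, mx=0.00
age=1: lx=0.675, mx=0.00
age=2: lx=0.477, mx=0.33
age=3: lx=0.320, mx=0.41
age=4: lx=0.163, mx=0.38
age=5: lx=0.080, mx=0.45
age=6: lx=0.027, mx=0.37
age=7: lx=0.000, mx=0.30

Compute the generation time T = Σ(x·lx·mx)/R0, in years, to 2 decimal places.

3.02

lx·mx: 0, 0, 0.15741, 0.1312, 0.06194, 0.036, 0.00999, 0 → R0 = 0.39654
x·lx·mx: 0, 0, 0.31482, 0.3936, 0.24776, 0.18, 0.05994, 0 → Σ = 1.19612
T = 1.19612 / 0.39654 = 3.016392… → 3.02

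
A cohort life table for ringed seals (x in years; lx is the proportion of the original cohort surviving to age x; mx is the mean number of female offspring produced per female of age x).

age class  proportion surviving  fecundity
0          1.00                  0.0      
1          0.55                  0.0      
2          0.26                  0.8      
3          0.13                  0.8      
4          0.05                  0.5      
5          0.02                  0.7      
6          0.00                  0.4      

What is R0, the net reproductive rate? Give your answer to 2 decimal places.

0.35

lx·mx by age: 0, 0, 0.208, 0.104, 0.025, 0.014, 0
R0 = Σ lx·mx = 0.351 → 0.35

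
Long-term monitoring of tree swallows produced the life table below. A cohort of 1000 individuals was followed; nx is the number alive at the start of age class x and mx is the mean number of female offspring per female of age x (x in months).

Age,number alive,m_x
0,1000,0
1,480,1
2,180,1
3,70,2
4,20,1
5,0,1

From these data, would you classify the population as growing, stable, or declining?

declining

lx = nx/n0 = nx/1000: 1, 0.48, 0.18, 0.07, 0.02, 0
R0 = Σ lx·mx = 0 + 0.48 + 0.18 + 0.14 + 0.02 + 0 = 0.82
R0 < 1, so the population is declining.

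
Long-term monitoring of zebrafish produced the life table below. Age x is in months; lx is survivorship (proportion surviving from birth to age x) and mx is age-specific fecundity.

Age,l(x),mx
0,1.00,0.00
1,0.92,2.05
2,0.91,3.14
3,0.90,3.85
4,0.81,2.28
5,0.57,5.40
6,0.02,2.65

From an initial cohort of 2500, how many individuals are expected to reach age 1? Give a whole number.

2300

Expected survivors = N0 · l_1 = 2500 × 0.92 = 2300 → 2300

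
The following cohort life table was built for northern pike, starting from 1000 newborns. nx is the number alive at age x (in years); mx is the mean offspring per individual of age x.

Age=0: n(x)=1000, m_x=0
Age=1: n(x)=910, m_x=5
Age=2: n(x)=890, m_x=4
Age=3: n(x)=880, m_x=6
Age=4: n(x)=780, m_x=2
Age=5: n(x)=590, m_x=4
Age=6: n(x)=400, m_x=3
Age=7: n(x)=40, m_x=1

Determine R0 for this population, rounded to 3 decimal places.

lx = nx/n0 = nx/1000: 1, 0.91, 0.89, 0.88, 0.78, 0.59, 0.4, 0.04
lx·mx by age: 0, 4.55, 3.56, 5.28, 1.56, 2.36, 1.2, 0.04
R0 = Σ lx·mx = 18.55 → 18.550

18.550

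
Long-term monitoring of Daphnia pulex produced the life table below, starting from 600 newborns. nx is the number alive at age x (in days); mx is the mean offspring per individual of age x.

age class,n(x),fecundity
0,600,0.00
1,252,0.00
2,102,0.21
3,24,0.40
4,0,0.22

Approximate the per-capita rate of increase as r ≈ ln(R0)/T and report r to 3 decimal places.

lx = nx/n0 = nx/600: 1, 0.42, 0.17, 0.04, 0
R0 = Σ lx·mx = 0 + 0 + 0.0357 + 0.016 + 0 = 0.0517
Σ x·lx·mx = 0.1194; T = 0.1194/0.0517 = 2.30948…
r ≈ ln(R0)/T = ln(0.0517)/2.30948… = -1.28267… → -1.283

-1.283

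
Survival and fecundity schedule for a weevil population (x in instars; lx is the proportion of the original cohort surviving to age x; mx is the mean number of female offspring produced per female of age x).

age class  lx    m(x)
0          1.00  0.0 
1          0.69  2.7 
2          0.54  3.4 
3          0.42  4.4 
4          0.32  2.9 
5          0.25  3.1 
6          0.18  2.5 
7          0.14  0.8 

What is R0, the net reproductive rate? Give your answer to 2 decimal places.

7.81

lx·mx by age: 0, 1.863, 1.836, 1.848, 0.928, 0.775, 0.45, 0.112
R0 = Σ lx·mx = 7.812 → 7.81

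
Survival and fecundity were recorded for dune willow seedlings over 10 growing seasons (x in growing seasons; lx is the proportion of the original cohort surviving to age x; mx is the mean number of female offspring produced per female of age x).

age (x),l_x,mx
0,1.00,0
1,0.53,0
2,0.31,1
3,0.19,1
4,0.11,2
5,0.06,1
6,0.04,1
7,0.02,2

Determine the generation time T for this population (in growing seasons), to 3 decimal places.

lx·mx: 0, 0, 0.31, 0.19, 0.22, 0.06, 0.04, 0.04 → R0 = 0.86
x·lx·mx: 0, 0, 0.62, 0.57, 0.88, 0.3, 0.24, 0.28 → Σ = 2.89
T = 2.89 / 0.86 = 3.360465… → 3.360

3.360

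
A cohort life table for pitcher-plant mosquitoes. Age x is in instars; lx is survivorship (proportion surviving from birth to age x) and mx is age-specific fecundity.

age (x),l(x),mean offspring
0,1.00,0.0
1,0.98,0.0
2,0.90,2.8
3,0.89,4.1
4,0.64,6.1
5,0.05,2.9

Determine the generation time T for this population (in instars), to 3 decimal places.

3.164

lx·mx: 0, 0, 2.52, 3.649, 3.904, 0.145 → R0 = 10.218
x·lx·mx: 0, 0, 5.04, 10.947, 15.616, 0.725 → Σ = 32.328
T = 32.328 / 10.218 = 3.163829… → 3.164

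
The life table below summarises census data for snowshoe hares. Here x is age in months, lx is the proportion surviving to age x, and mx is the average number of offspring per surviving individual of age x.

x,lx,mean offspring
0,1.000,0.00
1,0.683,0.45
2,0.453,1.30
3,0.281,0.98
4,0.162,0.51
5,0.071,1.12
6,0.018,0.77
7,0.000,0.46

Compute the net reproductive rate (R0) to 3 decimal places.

lx·mx by age: 0, 0.30735, 0.5889, 0.27538, 0.08262, 0.07952, 0.01386, 0
R0 = Σ lx·mx = 1.34763 → 1.348

1.348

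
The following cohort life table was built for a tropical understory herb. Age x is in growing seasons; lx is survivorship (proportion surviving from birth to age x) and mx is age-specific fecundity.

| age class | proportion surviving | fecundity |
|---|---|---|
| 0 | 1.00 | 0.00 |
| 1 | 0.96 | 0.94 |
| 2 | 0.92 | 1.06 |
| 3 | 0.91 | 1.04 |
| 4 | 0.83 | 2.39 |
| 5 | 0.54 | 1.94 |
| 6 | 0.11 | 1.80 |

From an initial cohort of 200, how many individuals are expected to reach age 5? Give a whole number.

Expected survivors = N0 · l_5 = 200 × 0.54 = 108 → 108

108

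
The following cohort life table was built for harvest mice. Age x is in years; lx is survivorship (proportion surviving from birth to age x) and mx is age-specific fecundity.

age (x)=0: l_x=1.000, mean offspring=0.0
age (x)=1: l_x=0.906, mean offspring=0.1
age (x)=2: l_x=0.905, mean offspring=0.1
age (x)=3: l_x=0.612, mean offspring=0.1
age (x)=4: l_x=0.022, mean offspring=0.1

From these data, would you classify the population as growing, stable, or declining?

R0 = Σ lx·mx = 0 + 0.0906 + 0.0905 + 0.0612 + 0.0022 = 0.2445
R0 < 1, so the population is declining.

declining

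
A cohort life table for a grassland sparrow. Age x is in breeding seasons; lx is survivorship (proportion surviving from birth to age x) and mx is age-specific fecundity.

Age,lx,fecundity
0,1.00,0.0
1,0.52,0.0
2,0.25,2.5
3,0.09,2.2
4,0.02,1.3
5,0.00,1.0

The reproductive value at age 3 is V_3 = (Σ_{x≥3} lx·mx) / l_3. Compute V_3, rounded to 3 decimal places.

2.489

lx·mx for x ≥ 3: 0.198, 0.026, 0 → sum = 0.224
V_3 = 0.224 / l_3 = 0.224 / 0.09 = 2.488889… → 2.489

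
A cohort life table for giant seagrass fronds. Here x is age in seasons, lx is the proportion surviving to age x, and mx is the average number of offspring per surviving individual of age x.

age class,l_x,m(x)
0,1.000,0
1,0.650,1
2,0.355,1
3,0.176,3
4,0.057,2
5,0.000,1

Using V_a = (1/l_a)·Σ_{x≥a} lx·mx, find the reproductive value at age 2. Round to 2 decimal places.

lx·mx for x ≥ 2: 0.355, 0.528, 0.114, 0 → sum = 0.997
V_2 = 0.997 / l_2 = 0.997 / 0.355 = 2.808451… → 2.81

2.81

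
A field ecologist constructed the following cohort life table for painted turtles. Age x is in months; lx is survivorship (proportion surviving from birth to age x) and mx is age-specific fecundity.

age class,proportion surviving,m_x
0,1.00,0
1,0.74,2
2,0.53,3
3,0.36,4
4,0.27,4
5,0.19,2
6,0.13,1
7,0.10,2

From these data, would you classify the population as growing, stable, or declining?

growing

R0 = Σ lx·mx = 0 + 1.48 + 1.59 + 1.44 + 1.08 + 0.38 + 0.13 + 0.2 = 6.3
R0 > 1, so the population is growing.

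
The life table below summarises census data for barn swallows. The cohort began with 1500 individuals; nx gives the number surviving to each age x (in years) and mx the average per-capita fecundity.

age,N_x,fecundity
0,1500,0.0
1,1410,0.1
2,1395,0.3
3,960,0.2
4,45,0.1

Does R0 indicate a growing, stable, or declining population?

declining

lx = nx/n0 = nx/1500: 1, 0.94, 0.93, 0.64, 0.03
R0 = Σ lx·mx = 0 + 0.094 + 0.279 + 0.128 + 0.003 = 0.504
R0 < 1, so the population is declining.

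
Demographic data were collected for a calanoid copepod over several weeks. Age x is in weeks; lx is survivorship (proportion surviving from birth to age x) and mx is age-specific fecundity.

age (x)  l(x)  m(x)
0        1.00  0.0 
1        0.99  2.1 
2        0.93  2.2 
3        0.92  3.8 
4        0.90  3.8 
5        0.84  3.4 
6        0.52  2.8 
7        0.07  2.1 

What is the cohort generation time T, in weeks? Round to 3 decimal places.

lx·mx: 0, 2.079, 2.046, 3.496, 3.42, 2.856, 1.456, 0.147 → R0 = 15.5
x·lx·mx: 0, 2.079, 4.092, 10.488, 13.68, 14.28, 8.736, 1.029 → Σ = 54.384
T = 54.384 / 15.5 = 3.508645… → 3.509

3.509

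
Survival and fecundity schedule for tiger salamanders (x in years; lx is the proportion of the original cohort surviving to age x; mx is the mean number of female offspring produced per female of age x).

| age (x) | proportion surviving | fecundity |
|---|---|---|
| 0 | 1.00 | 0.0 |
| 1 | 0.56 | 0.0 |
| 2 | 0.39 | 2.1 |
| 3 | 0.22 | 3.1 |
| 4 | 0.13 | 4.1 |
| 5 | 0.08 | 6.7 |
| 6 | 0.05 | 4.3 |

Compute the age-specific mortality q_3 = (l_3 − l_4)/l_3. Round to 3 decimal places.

0.409

q_3 = (l_3 − l_4) / l_3 = (0.22 − 0.13) / 0.22
     = 0.09 / 0.22 = 0.409091… → 0.409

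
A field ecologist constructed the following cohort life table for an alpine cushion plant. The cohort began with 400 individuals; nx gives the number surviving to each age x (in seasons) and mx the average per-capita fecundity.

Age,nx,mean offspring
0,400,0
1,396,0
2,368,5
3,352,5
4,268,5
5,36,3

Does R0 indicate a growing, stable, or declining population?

growing

lx = nx/n0 = nx/400: 1, 0.99, 0.92, 0.88, 0.67, 0.09
R0 = Σ lx·mx = 0 + 0 + 4.6 + 4.4 + 3.35 + 0.27 = 12.62
R0 > 1, so the population is growing.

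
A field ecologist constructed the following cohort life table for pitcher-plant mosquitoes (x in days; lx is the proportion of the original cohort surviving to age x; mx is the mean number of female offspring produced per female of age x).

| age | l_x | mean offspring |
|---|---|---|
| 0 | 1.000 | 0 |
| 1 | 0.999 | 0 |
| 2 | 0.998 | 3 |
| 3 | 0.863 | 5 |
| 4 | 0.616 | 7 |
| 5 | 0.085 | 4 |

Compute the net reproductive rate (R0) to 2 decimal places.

11.96

lx·mx by age: 0, 0, 2.994, 4.315, 4.312, 0.34
R0 = Σ lx·mx = 11.961 → 11.96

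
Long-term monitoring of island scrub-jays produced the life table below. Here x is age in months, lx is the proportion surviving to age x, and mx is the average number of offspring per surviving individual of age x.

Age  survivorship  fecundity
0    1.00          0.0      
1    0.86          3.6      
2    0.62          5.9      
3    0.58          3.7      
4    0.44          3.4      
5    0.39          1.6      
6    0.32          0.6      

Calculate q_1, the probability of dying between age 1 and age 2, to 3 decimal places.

q_1 = (l_1 − l_2) / l_1 = (0.86 − 0.62) / 0.86
     = 0.24 / 0.86 = 0.27907… → 0.279

0.279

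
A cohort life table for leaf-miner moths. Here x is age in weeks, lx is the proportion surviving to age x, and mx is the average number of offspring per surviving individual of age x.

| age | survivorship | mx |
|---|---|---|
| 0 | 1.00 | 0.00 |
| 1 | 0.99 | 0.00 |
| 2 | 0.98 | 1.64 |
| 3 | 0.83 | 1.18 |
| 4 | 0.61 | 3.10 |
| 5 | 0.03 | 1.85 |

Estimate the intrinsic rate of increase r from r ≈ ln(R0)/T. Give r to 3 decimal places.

0.490

R0 = Σ lx·mx = 0 + 0 + 1.6072 + 0.9794 + 1.891 + 0.0555 = 4.5331
Σ x·lx·mx = 13.9941; T = 13.9941/4.5331 = 3.08709…
r ≈ ln(R0)/T = ln(4.5331)/3.08709… = 0.48959… → 0.490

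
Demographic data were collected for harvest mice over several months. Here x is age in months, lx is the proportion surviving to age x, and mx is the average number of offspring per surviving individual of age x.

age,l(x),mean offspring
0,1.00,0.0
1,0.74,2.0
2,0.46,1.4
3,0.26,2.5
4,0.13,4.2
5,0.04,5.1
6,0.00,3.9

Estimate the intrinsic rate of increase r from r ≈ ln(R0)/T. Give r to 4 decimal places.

R0 = Σ lx·mx = 0 + 1.48 + 0.644 + 0.65 + 0.546 + 0.204 + 0 = 3.524
Σ x·lx·mx = 7.922; T = 7.922/3.524 = 2.24801…
r ≈ ln(R0)/T = ln(3.524)/2.24801… = 0.560315… → 0.5603

0.5603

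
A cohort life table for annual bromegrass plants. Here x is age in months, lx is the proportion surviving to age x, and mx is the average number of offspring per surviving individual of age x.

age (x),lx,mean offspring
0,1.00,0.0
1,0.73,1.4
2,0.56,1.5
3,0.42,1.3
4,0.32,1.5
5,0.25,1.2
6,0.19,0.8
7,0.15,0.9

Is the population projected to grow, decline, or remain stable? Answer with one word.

R0 = Σ lx·mx = 0 + 1.022 + 0.84 + 0.546 + 0.48 + 0.3 + 0.152 + 0.135 = 3.475
R0 > 1, so the population is growing.

growing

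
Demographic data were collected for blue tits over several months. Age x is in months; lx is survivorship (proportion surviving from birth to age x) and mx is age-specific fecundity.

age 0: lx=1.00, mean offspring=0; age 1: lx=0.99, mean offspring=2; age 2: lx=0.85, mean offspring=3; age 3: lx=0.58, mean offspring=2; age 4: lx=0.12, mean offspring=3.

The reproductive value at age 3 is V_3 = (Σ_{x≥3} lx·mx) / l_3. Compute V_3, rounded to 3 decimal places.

2.621

lx·mx for x ≥ 3: 1.16, 0.36 → sum = 1.52
V_3 = 1.52 / l_3 = 1.52 / 0.58 = 2.62069… → 2.621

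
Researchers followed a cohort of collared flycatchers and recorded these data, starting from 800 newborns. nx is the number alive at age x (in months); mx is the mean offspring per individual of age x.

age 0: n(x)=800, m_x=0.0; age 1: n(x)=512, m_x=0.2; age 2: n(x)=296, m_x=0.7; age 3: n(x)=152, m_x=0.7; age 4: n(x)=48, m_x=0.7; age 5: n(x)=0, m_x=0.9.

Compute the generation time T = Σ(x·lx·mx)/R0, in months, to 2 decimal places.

2.16

lx = nx/n0 = nx/800: 1, 0.64, 0.37, 0.19, 0.06, 0
lx·mx: 0, 0.128, 0.259, 0.133, 0.042, 0 → R0 = 0.562
x·lx·mx: 0, 0.128, 0.518, 0.399, 0.168, 0 → Σ = 1.213
T = 1.213 / 0.562 = 2.158363… → 2.16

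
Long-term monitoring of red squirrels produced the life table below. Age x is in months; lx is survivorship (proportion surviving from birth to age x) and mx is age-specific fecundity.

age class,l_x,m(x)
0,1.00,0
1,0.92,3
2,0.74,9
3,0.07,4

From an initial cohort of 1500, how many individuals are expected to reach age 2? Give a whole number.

1110

Expected survivors = N0 · l_2 = 1500 × 0.74 = 1110 → 1110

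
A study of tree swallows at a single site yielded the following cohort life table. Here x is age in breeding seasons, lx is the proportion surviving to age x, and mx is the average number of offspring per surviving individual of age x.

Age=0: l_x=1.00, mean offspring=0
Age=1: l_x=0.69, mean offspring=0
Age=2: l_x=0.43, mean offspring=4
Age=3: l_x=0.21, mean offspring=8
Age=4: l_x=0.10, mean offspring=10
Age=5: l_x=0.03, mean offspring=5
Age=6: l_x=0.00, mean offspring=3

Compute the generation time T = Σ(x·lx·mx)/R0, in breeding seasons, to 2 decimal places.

2.91

lx·mx: 0, 0, 1.72, 1.68, 1, 0.15, 0 → R0 = 4.55
x·lx·mx: 0, 0, 3.44, 5.04, 4, 0.75, 0 → Σ = 13.23
T = 13.23 / 4.55 = 2.907692… → 2.91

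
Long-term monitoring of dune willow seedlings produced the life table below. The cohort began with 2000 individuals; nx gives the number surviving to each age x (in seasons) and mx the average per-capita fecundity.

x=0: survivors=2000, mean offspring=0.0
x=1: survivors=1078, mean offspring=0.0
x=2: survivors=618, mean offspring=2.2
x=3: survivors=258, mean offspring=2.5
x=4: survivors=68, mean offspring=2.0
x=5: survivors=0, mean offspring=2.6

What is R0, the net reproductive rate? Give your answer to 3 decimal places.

lx = nx/n0 = nx/2000: 1, 0.539, 0.309, 0.129, 0.034, 0
lx·mx by age: 0, 0, 0.6798, 0.3225, 0.068, 0
R0 = Σ lx·mx = 1.0703 → 1.070

1.070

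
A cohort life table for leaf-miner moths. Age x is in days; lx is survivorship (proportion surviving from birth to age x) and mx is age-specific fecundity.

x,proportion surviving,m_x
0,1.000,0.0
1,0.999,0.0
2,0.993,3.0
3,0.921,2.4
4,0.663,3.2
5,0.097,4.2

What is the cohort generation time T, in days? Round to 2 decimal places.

lx·mx: 0, 0, 2.979, 2.2104, 2.1216, 0.4074 → R0 = 7.7184
x·lx·mx: 0, 0, 5.958, 6.6312, 8.4864, 2.037 → Σ = 23.1126
T = 23.1126 / 7.7184 = 2.994481… → 2.99

2.99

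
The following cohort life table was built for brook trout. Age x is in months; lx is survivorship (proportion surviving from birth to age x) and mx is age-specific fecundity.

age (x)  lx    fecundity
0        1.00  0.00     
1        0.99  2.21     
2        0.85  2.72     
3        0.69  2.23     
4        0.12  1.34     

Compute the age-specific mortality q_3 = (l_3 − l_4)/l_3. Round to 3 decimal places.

0.826

q_3 = (l_3 − l_4) / l_3 = (0.69 − 0.12) / 0.69
     = 0.57 / 0.69 = 0.826087… → 0.826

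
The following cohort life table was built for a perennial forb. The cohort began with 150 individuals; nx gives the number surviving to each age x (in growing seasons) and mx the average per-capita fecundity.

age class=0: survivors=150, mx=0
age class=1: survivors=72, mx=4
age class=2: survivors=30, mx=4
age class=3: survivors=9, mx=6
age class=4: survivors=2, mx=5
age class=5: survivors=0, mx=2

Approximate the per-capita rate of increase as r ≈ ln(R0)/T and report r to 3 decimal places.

0.741

lx = nx/n0 = nx/150: 1, 0.48, 0.2, 0.06, 0.01333…, 0
R0 = Σ lx·mx = 0 + 1.92 + 0.8 + 0.36 + 0.06667… + 0 = 3.146667…
Σ x·lx·mx = 4.866667…; T = 4.866667…/3.146667… = 1.54661…
r ≈ ln(R0)/T = ln(3.146667…)/1.54661… = 0.7412… → 0.741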